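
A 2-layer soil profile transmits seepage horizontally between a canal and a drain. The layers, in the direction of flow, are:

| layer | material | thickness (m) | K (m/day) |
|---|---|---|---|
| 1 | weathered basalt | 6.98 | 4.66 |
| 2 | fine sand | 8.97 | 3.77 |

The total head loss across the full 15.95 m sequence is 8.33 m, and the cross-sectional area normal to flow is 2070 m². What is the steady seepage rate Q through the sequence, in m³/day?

4450

Flow is perpendicular to layering, so the layers act in series and the equivalent K is the thickness-weighted harmonic mean.
Total thickness L = 6.98 + 8.97 = 15.95 m.
Σ(b_i/K_i) = 6.98/4.66 + 8.97/3.77 = 3.877 d.
K_eq = L / Σ(b_i/K_i) = 15.95 / 3.877 = 4.114 m/day.
Q = K_eq · A · (Δh/L) = 4.114 × 2070 × (8.33/15.95) = 4447 m³/day.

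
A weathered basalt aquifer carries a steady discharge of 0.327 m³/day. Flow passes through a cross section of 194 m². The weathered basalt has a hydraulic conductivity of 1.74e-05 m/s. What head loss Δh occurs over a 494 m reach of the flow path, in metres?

0.554

Convert K: 1.74e-05 m/s × 86400 = 1.503 m/day.
From Q = K·A·i, i = Q / (K·A) = 0.327 / (1.503 × 194.0) = 0.001121.
Head loss Δh = i · L = 0.001121 × 494 = 0.5539 m.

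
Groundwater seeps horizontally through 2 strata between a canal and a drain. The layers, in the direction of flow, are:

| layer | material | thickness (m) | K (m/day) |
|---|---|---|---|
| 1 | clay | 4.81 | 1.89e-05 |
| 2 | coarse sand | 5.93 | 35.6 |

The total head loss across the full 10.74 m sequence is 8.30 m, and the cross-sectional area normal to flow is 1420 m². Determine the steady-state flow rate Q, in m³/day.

Flow is perpendicular to layering, so the layers act in series and the equivalent K is the thickness-weighted harmonic mean.
Total thickness L = 4.81 + 5.93 = 10.74 m.
Σ(b_i/K_i) = 4.81/1.89e-05 + 5.93/35.6 = 2.545e+05 d.
K_eq = L / Σ(b_i/K_i) = 10.74 / 2.545e+05 = 4.220e-05 m/day.
Q = K_eq · A · (Δh/L) = 4.220e-05 × 1420 × (8.30/10.74) = 0.04631 m³/day.

0.0463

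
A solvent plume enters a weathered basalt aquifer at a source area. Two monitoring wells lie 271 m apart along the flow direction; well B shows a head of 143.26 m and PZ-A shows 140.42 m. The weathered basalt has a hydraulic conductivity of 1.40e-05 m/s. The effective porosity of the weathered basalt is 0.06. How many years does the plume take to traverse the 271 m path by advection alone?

3.51

Convert K: 1.40e-05 m/s × 86400 = 1.210 m/day.
Hydraulic gradient i = (143.26 − 140.42) / 271 = 2.84 / 271 = 0.01048.
Darcy flux q = K · i = 1.210 × 0.01048 = 0.01268 m/day.
Seepage velocity v = q / n_e = 0.01268 / 0.06 = 0.2113 m/day.
Travel time t = L / v = 271 / 0.2113 = 1283 days = 3.512 years.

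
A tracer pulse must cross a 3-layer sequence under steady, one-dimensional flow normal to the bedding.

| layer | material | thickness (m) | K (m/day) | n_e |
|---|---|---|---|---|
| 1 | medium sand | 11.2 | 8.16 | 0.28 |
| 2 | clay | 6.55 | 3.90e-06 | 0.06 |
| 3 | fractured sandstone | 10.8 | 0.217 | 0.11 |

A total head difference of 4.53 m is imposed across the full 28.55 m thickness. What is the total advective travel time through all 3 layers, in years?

With flow normal to the layers, continuity requires the same specific discharge q through every layer.
Σ(b_i/K_i) = 11.2/8.16 + 6.55/3.90e-06 + 10.8/0.217 = 1.680e+06 d.
q = Δh / Σ(b_i/K_i) = 4.53 / 1.680e+06 = 2.697e-06 m/day.
In each layer the seepage velocity is v_i = q/n_i, so the layer transit time is t_i = b_i·n_i / q:
  layer 1 (medium sand): t_1 = 11.2 × 0.28 / 2.697e-06 = 1.163e+06 d
  layer 2 (clay): t_2 = 6.55 × 0.06 / 2.697e-06 = 1.457e+05 d
  layer 3 (fractured sandstone): t_3 = 10.8 × 0.11 / 2.697e-06 = 4.405e+05 d
Total t = Σ t_i = 1.749e+06 days = 4788 years.

4790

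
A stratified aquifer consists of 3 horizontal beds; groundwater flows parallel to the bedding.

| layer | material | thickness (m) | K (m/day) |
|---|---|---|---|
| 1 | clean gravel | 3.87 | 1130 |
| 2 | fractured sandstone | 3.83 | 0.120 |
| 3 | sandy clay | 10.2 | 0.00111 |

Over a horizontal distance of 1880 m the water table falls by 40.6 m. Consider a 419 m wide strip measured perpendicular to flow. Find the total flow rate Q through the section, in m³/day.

39600

Flow is parallel to layering, so each bed carries its own Darcy discharge and the transmissivities add.
Σ(K_i·b_i) = 1130×3.87 + 0.120×3.83 + 0.00111×10.2 = 4374 m²/day.
Hydraulic gradient i = Δh / L = 40.6 / 1880 = 0.02160.
Q = Σ(K_i·b_i) · W · i = 4374 × 419 × 0.02160 = 39575 m³/day.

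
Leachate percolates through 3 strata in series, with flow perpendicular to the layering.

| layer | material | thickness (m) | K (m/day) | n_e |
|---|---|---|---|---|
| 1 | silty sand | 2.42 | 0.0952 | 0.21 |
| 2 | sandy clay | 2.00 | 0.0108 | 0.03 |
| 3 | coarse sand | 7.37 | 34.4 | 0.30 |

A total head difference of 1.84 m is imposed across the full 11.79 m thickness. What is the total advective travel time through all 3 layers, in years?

With flow normal to the layers, continuity requires the same specific discharge q through every layer.
Σ(b_i/K_i) = 2.42/0.0952 + 2.00/0.0108 + 7.37/34.4 = 210.8 d.
q = Δh / Σ(b_i/K_i) = 1.84 / 210.8 = 0.008728 m/day.
In each layer the seepage velocity is v_i = q/n_i, so the layer transit time is t_i = b_i·n_i / q:
  layer 1 (silty sand): t_1 = 2.42 × 0.21 / 0.008728 = 58.23 d
  layer 2 (sandy clay): t_2 = 2.00 × 0.03 / 0.008728 = 6.875 d
  layer 3 (coarse sand): t_3 = 7.37 × 0.30 / 0.008728 = 253.3 d
Total t = Σ t_i = 318.4 days = 0.8718 years.

0.872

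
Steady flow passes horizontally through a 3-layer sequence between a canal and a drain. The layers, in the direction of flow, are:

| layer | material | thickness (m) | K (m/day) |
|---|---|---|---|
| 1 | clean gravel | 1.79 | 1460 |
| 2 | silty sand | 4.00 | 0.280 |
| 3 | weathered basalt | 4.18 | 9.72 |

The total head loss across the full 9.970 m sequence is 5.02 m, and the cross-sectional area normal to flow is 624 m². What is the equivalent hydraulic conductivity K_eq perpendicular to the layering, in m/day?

0.677

Flow is perpendicular to layering, so the layers act in series and the equivalent K is the thickness-weighted harmonic mean.
Total thickness L = 1.79 + 4.00 + 4.18 = 9.970 m.
Σ(b_i/K_i) = 1.79/1460 + 4.00/0.280 + 4.18/9.72 = 14.72 d.
K_eq = L / Σ(b_i/K_i) = 9.970 / 14.72 = 0.6774 m/day.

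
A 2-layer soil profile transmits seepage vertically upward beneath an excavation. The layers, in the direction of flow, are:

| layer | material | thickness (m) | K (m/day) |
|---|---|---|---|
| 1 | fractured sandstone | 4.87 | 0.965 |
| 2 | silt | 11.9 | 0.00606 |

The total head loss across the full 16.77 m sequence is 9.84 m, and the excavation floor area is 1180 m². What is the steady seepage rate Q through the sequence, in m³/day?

5.90

Flow is perpendicular to layering, so the layers act in series and the equivalent K is the thickness-weighted harmonic mean.
Total thickness L = 4.87 + 11.9 = 16.77 m.
Σ(b_i/K_i) = 4.87/0.965 + 11.9/0.00606 = 1969 d.
K_eq = L / Σ(b_i/K_i) = 16.77 / 1969 = 0.008518 m/day.
Q = K_eq · A · (Δh/L) = 0.008518 × 1180 × (9.84/16.77) = 5.898 m³/day.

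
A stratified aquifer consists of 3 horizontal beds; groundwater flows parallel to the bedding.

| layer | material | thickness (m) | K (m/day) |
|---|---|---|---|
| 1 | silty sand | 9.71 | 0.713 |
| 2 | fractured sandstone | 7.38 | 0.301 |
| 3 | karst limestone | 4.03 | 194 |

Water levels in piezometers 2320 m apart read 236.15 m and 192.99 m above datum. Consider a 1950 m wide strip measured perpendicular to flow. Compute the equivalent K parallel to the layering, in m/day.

Flow is parallel to layering, so each bed carries its own Darcy discharge and the transmissivities add.
Σ(K_i·b_i) = 0.713×9.71 + 0.301×7.38 + 194×4.03 = 791.0 m²/day.
Total thickness b = 21.12 m, so K_eq = Σ(K_i·b_i)/b = 37.45 m/day.

37.5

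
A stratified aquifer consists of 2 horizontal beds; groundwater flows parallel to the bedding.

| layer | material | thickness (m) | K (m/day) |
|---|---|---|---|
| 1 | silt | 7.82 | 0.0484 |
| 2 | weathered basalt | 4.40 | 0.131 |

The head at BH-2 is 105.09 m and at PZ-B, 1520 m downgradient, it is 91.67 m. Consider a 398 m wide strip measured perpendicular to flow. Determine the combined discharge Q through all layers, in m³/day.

3.36

Flow is parallel to layering, so each bed carries its own Darcy discharge and the transmissivities add.
Σ(K_i·b_i) = 0.0484×7.82 + 0.131×4.40 = 0.9549 m²/day.
Hydraulic gradient i = (105.09 − 91.67) / 1520 = 13.42 / 1520 = 0.008829.
Q = Σ(K_i·b_i) · W · i = 0.9549 × 398 × 0.008829 = 3.355 m³/day.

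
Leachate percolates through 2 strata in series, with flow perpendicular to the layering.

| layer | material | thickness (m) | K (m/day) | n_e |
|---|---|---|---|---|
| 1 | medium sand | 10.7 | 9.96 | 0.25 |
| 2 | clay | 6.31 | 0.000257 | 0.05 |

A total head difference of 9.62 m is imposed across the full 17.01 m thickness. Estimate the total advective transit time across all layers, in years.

20.9

With flow normal to the layers, continuity requires the same specific discharge q through every layer.
Σ(b_i/K_i) = 10.7/9.96 + 6.31/0.000257 = 24554 d.
q = Δh / Σ(b_i/K_i) = 9.62 / 24554 = 0.0003918 m/day.
In each layer the seepage velocity is v_i = q/n_i, so the layer transit time is t_i = b_i·n_i / q:
  layer 1 (medium sand): t_1 = 10.7 × 0.25 / 0.0003918 = 6828 d
  layer 2 (clay): t_2 = 6.31 × 0.05 / 0.0003918 = 805.3 d
Total t = Σ t_i = 7633 days = 20.90 years.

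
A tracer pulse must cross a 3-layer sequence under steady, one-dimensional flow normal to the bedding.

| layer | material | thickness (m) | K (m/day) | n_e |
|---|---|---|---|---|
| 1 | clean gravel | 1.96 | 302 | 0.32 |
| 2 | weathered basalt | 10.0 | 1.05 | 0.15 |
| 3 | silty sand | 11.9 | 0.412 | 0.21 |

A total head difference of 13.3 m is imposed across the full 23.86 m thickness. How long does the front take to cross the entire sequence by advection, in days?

With flow normal to the layers, continuity requires the same specific discharge q through every layer.
Σ(b_i/K_i) = 1.96/302 + 10.0/1.05 + 11.9/0.412 = 38.41 d.
q = Δh / Σ(b_i/K_i) = 13.3 / 38.41 = 0.3462 m/day.
In each layer the seepage velocity is v_i = q/n_i, so the layer transit time is t_i = b_i·n_i / q:
  layer 1 (clean gravel): t_1 = 1.96 × 0.32 / 0.3462 = 1.812 d
  layer 2 (weathered basalt): t_2 = 10.0 × 0.15 / 0.3462 = 4.332 d
  layer 3 (silty sand): t_3 = 11.9 × 0.21 / 0.3462 = 7.218 d
Total t = Σ t_i = 13.36 days.

13.4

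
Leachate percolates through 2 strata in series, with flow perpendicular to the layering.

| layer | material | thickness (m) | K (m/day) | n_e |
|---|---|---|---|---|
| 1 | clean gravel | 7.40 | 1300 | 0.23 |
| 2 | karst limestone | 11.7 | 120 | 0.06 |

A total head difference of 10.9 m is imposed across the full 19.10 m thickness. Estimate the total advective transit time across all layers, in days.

0.0228

With flow normal to the layers, continuity requires the same specific discharge q through every layer.
Σ(b_i/K_i) = 7.40/1300 + 11.7/120 = 0.1032 d.
q = Δh / Σ(b_i/K_i) = 10.9 / 0.1032 = 105.6 m/day.
In each layer the seepage velocity is v_i = q/n_i, so the layer transit time is t_i = b_i·n_i / q:
  layer 1 (clean gravel): t_1 = 7.40 × 0.23 / 105.6 = 0.01611 d
  layer 2 (karst limestone): t_2 = 11.7 × 0.06 / 105.6 = 0.006646 d
Total t = Σ t_i = 0.02276 days.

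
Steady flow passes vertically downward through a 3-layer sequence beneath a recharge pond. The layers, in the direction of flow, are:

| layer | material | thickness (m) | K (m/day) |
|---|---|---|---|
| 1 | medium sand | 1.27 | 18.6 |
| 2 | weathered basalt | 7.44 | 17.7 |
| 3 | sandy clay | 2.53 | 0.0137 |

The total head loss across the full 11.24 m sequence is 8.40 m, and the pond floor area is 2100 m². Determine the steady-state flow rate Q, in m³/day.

Flow is perpendicular to layering, so the layers act in series and the equivalent K is the thickness-weighted harmonic mean.
Total thickness L = 1.27 + 7.44 + 2.53 = 11.24 m.
Σ(b_i/K_i) = 1.27/18.6 + 7.44/17.7 + 2.53/0.0137 = 185.2 d.
K_eq = L / Σ(b_i/K_i) = 11.24 / 185.2 = 0.06070 m/day.
Q = K_eq · A · (Δh/L) = 0.06070 × 2100 × (8.40/11.24) = 95.27 m³/day.

95.3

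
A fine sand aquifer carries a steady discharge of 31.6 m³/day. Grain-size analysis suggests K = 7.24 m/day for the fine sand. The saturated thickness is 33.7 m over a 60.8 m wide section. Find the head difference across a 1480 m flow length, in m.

Cross-sectional area A = 60.8 × 33.7 = 2049 m².
From Q = K·A·i, i = Q / (K·A) = 31.6 / (7.240 × 2049) = 0.002130.
Head loss Δh = i · L = 0.002130 × 1480 = 3.153 m.

3.15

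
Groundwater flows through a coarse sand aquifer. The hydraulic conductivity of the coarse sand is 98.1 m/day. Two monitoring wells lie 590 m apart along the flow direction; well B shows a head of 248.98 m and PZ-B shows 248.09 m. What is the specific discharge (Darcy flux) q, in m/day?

Hydraulic gradient i = (248.98 − 248.09) / 590 = 0.89 / 590 = 0.001508.
Specific discharge q = K · i = 98.10 × 0.001508 = 0.1480 m/day.

0.148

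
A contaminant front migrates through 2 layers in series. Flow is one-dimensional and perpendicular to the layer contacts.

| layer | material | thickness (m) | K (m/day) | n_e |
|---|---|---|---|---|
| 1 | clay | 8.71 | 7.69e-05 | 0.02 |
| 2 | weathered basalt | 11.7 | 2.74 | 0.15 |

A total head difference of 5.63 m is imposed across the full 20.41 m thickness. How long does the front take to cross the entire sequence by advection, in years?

With flow normal to the layers, continuity requires the same specific discharge q through every layer.
Σ(b_i/K_i) = 8.71/7.69e-05 + 11.7/2.74 = 1.133e+05 d.
q = Δh / Σ(b_i/K_i) = 5.63 / 1.133e+05 = 4.971e-05 m/day.
In each layer the seepage velocity is v_i = q/n_i, so the layer transit time is t_i = b_i·n_i / q:
  layer 1 (clay): t_1 = 8.71 × 0.02 / 4.971e-05 = 3505 d
  layer 2 (weathered basalt): t_2 = 11.7 × 0.15 / 4.971e-05 = 35308 d
Total t = Σ t_i = 38813 days = 106.3 years.

106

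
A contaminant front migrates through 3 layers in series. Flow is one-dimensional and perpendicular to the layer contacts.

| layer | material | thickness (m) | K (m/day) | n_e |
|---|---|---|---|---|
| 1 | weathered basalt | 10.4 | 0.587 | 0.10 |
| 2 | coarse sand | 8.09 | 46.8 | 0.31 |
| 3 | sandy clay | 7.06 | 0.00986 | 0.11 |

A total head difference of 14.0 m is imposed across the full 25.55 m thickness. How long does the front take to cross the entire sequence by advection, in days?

227

With flow normal to the layers, continuity requires the same specific discharge q through every layer.
Σ(b_i/K_i) = 10.4/0.587 + 8.09/46.8 + 7.06/0.00986 = 733.9 d.
q = Δh / Σ(b_i/K_i) = 14.0 / 733.9 = 0.01908 m/day.
In each layer the seepage velocity is v_i = q/n_i, so the layer transit time is t_i = b_i·n_i / q:
  layer 1 (weathered basalt): t_1 = 10.4 × 0.10 / 0.01908 = 54.52 d
  layer 2 (coarse sand): t_2 = 8.09 × 0.31 / 0.01908 = 131.5 d
  layer 3 (sandy clay): t_3 = 7.06 × 0.11 / 0.01908 = 40.71 d
Total t = Σ t_i = 226.7 days.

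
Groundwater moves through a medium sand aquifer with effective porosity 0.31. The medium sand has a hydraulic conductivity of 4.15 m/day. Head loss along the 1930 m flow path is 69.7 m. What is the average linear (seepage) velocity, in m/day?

Hydraulic gradient i = Δh / L = 69.7 / 1930 = 0.03611.
Darcy flux q = K · i = 4.150 × 0.03611 = 0.1499 m/day.
Seepage velocity v = q / n_e = 0.1499 / 0.31 = 0.4835 m/day.

0.483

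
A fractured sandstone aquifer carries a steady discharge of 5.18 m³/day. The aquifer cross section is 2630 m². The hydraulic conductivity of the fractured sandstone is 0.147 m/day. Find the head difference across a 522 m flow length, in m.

6.99

From Q = K·A·i, i = Q / (K·A) = 5.18 / (0.1470 × 2630) = 0.01340.
Head loss Δh = i · L = 0.01340 × 522 = 6.994 m.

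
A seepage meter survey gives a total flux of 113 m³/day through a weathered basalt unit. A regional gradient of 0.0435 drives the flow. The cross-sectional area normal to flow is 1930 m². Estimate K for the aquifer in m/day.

1.35

Hydraulic gradient i = 0.0435.
From Q = K·A·i, K = Q / (A·i) = 113 / (1930 × 0.04350) = 1.346 m/day.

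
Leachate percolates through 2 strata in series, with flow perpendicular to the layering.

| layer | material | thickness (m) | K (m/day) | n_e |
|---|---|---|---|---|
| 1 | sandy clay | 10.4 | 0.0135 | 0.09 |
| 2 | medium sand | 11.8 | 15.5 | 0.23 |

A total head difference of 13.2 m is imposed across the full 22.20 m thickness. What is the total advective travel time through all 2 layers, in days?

With flow normal to the layers, continuity requires the same specific discharge q through every layer.
Σ(b_i/K_i) = 10.4/0.0135 + 11.8/15.5 = 771.1 d.
q = Δh / Σ(b_i/K_i) = 13.2 / 771.1 = 0.01712 m/day.
In each layer the seepage velocity is v_i = q/n_i, so the layer transit time is t_i = b_i·n_i / q:
  layer 1 (sandy clay): t_1 = 10.4 × 0.09 / 0.01712 = 54.68 d
  layer 2 (medium sand): t_2 = 11.8 × 0.23 / 0.01712 = 158.5 d
Total t = Σ t_i = 213.2 days.

213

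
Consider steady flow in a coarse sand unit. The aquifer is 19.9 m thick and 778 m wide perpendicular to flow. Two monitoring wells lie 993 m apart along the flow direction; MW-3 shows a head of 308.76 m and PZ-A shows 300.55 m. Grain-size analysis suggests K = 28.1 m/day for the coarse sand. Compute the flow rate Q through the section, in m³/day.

Cross-sectional area A = 778 × 19.9 = 15482 m².
Hydraulic gradient i = (308.76 − 300.55) / 993 = 8.21 / 993 = 0.008268.
Darcy's law: Q = K · A · i = 28.10 × 15482 × 0.008268 = 3597 m³/day.

3600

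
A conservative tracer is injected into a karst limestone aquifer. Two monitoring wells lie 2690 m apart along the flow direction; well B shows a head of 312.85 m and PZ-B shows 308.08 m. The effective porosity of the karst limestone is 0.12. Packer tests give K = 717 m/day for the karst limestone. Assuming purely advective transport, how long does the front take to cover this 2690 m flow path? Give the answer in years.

0.695

Hydraulic gradient i = (312.85 − 308.08) / 2690 = 4.77 / 2690 = 0.001773.
Darcy flux q = K · i = 717.0 × 0.001773 = 1.271 m/day.
Seepage velocity v = q / n_e = 1.271 / 0.12 = 10.60 m/day.
Travel time t = L / v = 2690 / 10.60 = 253.9 days = 0.6951 years.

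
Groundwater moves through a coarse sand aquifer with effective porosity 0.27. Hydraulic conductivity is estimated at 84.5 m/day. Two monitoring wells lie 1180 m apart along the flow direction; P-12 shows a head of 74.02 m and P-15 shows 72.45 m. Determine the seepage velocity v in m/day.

0.416

Hydraulic gradient i = (74.02 − 72.45) / 1180 = 1.57 / 1180 = 0.001331.
Darcy flux q = K · i = 84.50 × 0.001331 = 0.1124 m/day.
Seepage velocity v = q / n_e = 0.1124 / 0.27 = 0.4164 m/day.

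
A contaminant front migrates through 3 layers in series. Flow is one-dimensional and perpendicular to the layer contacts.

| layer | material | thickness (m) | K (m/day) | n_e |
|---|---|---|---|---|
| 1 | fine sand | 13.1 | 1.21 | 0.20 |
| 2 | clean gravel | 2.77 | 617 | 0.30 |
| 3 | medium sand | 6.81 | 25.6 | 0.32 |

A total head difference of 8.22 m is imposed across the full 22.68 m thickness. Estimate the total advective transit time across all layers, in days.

With flow normal to the layers, continuity requires the same specific discharge q through every layer.
Σ(b_i/K_i) = 13.1/1.21 + 2.77/617 + 6.81/25.6 = 11.10 d.
q = Δh / Σ(b_i/K_i) = 8.22 / 11.10 = 0.7407 m/day.
In each layer the seepage velocity is v_i = q/n_i, so the layer transit time is t_i = b_i·n_i / q:
  layer 1 (fine sand): t_1 = 13.1 × 0.20 / 0.7407 = 3.537 d
  layer 2 (clean gravel): t_2 = 2.77 × 0.30 / 0.7407 = 1.122 d
  layer 3 (medium sand): t_3 = 6.81 × 0.32 / 0.7407 = 2.942 d
Total t = Σ t_i = 7.601 days.

7.60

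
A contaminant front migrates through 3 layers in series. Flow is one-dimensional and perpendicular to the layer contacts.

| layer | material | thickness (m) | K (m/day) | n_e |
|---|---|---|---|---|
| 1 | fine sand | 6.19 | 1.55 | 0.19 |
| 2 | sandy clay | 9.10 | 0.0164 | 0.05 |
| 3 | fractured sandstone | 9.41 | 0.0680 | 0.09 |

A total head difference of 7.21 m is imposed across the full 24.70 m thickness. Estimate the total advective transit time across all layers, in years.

0.656

With flow normal to the layers, continuity requires the same specific discharge q through every layer.
Σ(b_i/K_i) = 6.19/1.55 + 9.10/0.0164 + 9.41/0.0680 = 697.3 d.
q = Δh / Σ(b_i/K_i) = 7.21 / 697.3 = 0.01034 m/day.
In each layer the seepage velocity is v_i = q/n_i, so the layer transit time is t_i = b_i·n_i / q:
  layer 1 (fine sand): t_1 = 6.19 × 0.19 / 0.01034 = 113.7 d
  layer 2 (sandy clay): t_2 = 9.10 × 0.05 / 0.01034 = 44.00 d
  layer 3 (fractured sandstone): t_3 = 9.41 × 0.09 / 0.01034 = 81.90 d
Total t = Σ t_i = 239.6 days = 0.6561 years.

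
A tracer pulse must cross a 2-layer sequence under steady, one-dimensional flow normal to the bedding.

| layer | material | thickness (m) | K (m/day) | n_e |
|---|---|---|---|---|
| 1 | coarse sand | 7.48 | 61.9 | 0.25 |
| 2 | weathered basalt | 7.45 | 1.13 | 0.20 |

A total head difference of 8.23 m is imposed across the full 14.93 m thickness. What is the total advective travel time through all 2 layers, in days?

2.74

With flow normal to the layers, continuity requires the same specific discharge q through every layer.
Σ(b_i/K_i) = 7.48/61.9 + 7.45/1.13 = 6.714 d.
q = Δh / Σ(b_i/K_i) = 8.23 / 6.714 = 1.226 m/day.
In each layer the seepage velocity is v_i = q/n_i, so the layer transit time is t_i = b_i·n_i / q:
  layer 1 (coarse sand): t_1 = 7.48 × 0.25 / 1.226 = 1.525 d
  layer 2 (weathered basalt): t_2 = 7.45 × 0.20 / 1.226 = 1.215 d
Total t = Σ t_i = 2.741 days.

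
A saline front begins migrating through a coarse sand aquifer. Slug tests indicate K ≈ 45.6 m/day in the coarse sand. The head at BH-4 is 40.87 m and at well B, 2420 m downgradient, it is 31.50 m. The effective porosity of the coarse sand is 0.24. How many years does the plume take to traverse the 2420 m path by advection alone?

9.01

Hydraulic gradient i = (40.87 − 31.50) / 2420 = 9.37 / 2420 = 0.003872.
Darcy flux q = K · i = 45.60 × 0.003872 = 0.1766 m/day.
Seepage velocity v = q / n_e = 0.1766 / 0.24 = 0.7357 m/day.
Travel time t = L / v = 2420 / 0.7357 = 3290 days = 9.006 years.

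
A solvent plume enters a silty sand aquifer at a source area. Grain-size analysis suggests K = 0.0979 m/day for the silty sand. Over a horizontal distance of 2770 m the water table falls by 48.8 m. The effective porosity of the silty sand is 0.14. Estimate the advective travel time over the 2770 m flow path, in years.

616

Hydraulic gradient i = Δh / L = 48.8 / 2770 = 0.01762.
Darcy flux q = K · i = 0.09790 × 0.01762 = 0.001725 m/day.
Seepage velocity v = q / n_e = 0.001725 / 0.14 = 0.01232 m/day.
Travel time t = L / v = 2770 / 0.01232 = 2.248e+05 days = 615.6 years.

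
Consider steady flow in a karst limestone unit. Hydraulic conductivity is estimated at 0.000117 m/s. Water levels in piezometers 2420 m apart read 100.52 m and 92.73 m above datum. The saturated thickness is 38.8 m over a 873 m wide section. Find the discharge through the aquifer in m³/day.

1100

Convert K: 0.000117 m/s × 86400 = 10.11 m/day.
Cross-sectional area A = 873 × 38.8 = 33872 m².
Hydraulic gradient i = (100.52 − 92.73) / 2420 = 7.79 / 2420 = 0.003219.
Darcy's law: Q = K · A · i = 10.11 × 33872 × 0.003219 = 1102 m³/day.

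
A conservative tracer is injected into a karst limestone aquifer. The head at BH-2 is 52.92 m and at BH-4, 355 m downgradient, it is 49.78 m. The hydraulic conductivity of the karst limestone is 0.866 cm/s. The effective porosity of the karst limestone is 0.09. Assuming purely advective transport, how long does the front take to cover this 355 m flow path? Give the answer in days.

Convert K: 0.866 cm/s × 864 = 748.2 m/day.
Hydraulic gradient i = (52.92 − 49.78) / 355 = 3.14 / 355 = 0.008845.
Darcy flux q = K · i = 748.2 × 0.008845 = 6.618 m/day.
Seepage velocity v = q / n_e = 6.618 / 0.09 = 73.53 m/day.
Travel time t = L / v = 355 / 73.53 = 4.828 days.

4.83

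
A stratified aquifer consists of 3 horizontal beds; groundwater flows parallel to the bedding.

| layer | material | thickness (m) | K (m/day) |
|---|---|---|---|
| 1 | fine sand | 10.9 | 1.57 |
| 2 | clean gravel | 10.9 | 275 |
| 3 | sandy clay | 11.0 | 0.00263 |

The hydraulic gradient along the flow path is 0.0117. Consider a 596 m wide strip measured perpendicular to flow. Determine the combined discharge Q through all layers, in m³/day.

21000

Flow is parallel to layering, so each bed carries its own Darcy discharge and the transmissivities add.
Σ(K_i·b_i) = 1.57×10.9 + 275×10.9 + 0.00263×11.0 = 3015 m²/day.
Hydraulic gradient i = 0.0117.
Q = Σ(K_i·b_i) · W · i = 3015 × 596 × 0.01170 = 21022 m³/day.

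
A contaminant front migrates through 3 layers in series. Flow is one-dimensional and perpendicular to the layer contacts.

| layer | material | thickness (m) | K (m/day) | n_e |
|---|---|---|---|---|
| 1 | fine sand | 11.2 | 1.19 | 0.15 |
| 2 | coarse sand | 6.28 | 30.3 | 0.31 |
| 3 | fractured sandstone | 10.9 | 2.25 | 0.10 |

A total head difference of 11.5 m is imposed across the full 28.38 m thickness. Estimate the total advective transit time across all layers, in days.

With flow normal to the layers, continuity requires the same specific discharge q through every layer.
Σ(b_i/K_i) = 11.2/1.19 + 6.28/30.3 + 10.9/2.25 = 14.46 d.
q = Δh / Σ(b_i/K_i) = 11.5 / 14.46 = 0.7951 m/day.
In each layer the seepage velocity is v_i = q/n_i, so the layer transit time is t_i = b_i·n_i / q:
  layer 1 (fine sand): t_1 = 11.2 × 0.15 / 0.7951 = 2.113 d
  layer 2 (coarse sand): t_2 = 6.28 × 0.31 / 0.7951 = 2.448 d
  layer 3 (fractured sandstone): t_3 = 10.9 × 0.10 / 0.7951 = 1.371 d
Total t = Σ t_i = 5.932 days.

5.93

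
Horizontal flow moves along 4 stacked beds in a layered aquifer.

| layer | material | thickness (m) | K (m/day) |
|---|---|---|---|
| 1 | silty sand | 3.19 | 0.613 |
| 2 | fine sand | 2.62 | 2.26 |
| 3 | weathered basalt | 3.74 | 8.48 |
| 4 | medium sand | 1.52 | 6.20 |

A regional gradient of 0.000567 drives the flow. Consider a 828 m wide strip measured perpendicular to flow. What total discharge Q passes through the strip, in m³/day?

Flow is parallel to layering, so each bed carries its own Darcy discharge and the transmissivities add.
Σ(K_i·b_i) = 0.613×3.19 + 2.26×2.62 + 8.48×3.74 + 6.20×1.52 = 49.02 m²/day.
Hydraulic gradient i = 0.000567.
Q = Σ(K_i·b_i) · W · i = 49.02 × 828 × 0.0005670 = 23.01 m³/day.

23.0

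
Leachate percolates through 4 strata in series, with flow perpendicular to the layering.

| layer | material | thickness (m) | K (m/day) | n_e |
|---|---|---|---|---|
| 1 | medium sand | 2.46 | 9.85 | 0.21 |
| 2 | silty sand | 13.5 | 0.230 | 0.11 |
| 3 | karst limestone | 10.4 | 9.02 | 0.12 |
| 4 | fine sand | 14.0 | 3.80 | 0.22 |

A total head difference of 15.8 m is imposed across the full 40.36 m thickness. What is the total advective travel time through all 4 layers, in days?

25.6

With flow normal to the layers, continuity requires the same specific discharge q through every layer.
Σ(b_i/K_i) = 2.46/9.85 + 13.5/0.230 + 10.4/9.02 + 14.0/3.80 = 63.78 d.
q = Δh / Σ(b_i/K_i) = 15.8 / 63.78 = 0.2477 m/day.
In each layer the seepage velocity is v_i = q/n_i, so the layer transit time is t_i = b_i·n_i / q:
  layer 1 (medium sand): t_1 = 2.46 × 0.21 / 0.2477 = 2.085 d
  layer 2 (silty sand): t_2 = 13.5 × 0.11 / 0.2477 = 5.995 d
  layer 3 (karst limestone): t_3 = 10.4 × 0.12 / 0.2477 = 5.038 d
  layer 4 (fine sand): t_4 = 14.0 × 0.22 / 0.2477 = 12.43 d
Total t = Σ t_i = 25.55 days.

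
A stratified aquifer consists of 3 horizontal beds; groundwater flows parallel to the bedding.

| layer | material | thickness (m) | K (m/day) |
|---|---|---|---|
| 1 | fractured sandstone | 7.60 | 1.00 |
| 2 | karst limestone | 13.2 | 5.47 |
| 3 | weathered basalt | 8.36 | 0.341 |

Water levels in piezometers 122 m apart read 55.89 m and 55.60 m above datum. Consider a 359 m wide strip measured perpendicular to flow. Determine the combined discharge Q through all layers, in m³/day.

Flow is parallel to layering, so each bed carries its own Darcy discharge and the transmissivities add.
Σ(K_i·b_i) = 1.00×7.60 + 5.47×13.2 + 0.341×8.36 = 82.65 m²/day.
Hydraulic gradient i = (55.89 − 55.60) / 122 = 0.29 / 122 = 0.002377.
Q = Σ(K_i·b_i) · W · i = 82.65 × 359 × 0.002377 = 70.53 m³/day.

70.5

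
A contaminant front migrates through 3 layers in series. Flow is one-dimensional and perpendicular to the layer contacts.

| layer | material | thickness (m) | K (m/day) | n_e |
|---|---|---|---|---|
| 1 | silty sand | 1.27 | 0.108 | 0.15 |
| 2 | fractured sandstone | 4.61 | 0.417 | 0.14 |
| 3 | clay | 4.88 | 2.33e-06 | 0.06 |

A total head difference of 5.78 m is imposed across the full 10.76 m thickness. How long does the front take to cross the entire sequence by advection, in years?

1120

With flow normal to the layers, continuity requires the same specific discharge q through every layer.
Σ(b_i/K_i) = 1.27/0.108 + 4.61/0.417 + 4.88/2.33e-06 = 2.094e+06 d.
q = Δh / Σ(b_i/K_i) = 5.78 / 2.094e+06 = 2.760e-06 m/day.
In each layer the seepage velocity is v_i = q/n_i, so the layer transit time is t_i = b_i·n_i / q:
  layer 1 (silty sand): t_1 = 1.27 × 0.15 / 2.760e-06 = 69030 d
  layer 2 (fractured sandstone): t_2 = 4.61 × 0.14 / 2.760e-06 = 2.339e+05 d
  layer 3 (clay): t_3 = 4.88 × 0.06 / 2.760e-06 = 1.061e+05 d
Total t = Σ t_i = 4.090e+05 days = 1120 years.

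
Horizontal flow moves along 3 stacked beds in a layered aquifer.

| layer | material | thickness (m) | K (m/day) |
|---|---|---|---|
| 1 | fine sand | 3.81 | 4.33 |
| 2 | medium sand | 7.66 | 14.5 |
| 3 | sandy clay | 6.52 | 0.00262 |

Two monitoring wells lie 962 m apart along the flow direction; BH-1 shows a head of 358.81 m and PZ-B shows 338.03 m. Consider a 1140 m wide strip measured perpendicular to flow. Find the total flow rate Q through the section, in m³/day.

Flow is parallel to layering, so each bed carries its own Darcy discharge and the transmissivities add.
Σ(K_i·b_i) = 4.33×3.81 + 14.5×7.66 + 0.00262×6.52 = 127.6 m²/day.
Hydraulic gradient i = (358.81 − 338.03) / 962 = 20.78 / 962 = 0.02160.
Q = Σ(K_i·b_i) · W · i = 127.6 × 1140 × 0.02160 = 3142 m³/day.

3140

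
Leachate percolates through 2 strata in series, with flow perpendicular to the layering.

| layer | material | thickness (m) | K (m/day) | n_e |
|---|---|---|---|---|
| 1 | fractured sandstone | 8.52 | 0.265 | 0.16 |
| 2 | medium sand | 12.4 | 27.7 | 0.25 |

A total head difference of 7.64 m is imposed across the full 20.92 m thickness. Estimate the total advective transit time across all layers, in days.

19.0

With flow normal to the layers, continuity requires the same specific discharge q through every layer.
Σ(b_i/K_i) = 8.52/0.265 + 12.4/27.7 = 32.60 d.
q = Δh / Σ(b_i/K_i) = 7.64 / 32.60 = 0.2344 m/day.
In each layer the seepage velocity is v_i = q/n_i, so the layer transit time is t_i = b_i·n_i / q:
  layer 1 (fractured sandstone): t_1 = 8.52 × 0.16 / 0.2344 = 5.817 d
  layer 2 (medium sand): t_2 = 12.4 × 0.25 / 0.2344 = 13.23 d
Total t = Σ t_i = 19.04 days.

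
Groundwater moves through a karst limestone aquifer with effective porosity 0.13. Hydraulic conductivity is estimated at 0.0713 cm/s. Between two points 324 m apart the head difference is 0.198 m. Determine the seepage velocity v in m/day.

0.290

Convert K: 0.0713 cm/s × 864 = 61.60 m/day.
Hydraulic gradient i = Δh / L = 0.198 / 324 = 0.0006111.
Darcy flux q = K · i = 61.60 × 0.0006111 = 0.03765 m/day.
Seepage velocity v = q / n_e = 0.03765 / 0.13 = 0.2896 m/day.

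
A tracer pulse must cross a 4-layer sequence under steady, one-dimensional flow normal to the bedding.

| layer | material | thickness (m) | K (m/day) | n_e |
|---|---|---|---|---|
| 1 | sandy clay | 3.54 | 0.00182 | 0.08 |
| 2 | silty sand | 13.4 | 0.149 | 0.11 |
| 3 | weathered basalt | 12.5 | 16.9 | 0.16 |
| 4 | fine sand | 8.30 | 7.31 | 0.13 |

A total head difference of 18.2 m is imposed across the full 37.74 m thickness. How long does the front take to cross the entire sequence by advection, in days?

541

With flow normal to the layers, continuity requires the same specific discharge q through every layer.
Σ(b_i/K_i) = 3.54/0.00182 + 13.4/0.149 + 12.5/16.9 + 8.30/7.31 = 2037 d.
q = Δh / Σ(b_i/K_i) = 18.2 / 2037 = 0.008935 m/day.
In each layer the seepage velocity is v_i = q/n_i, so the layer transit time is t_i = b_i·n_i / q:
  layer 1 (sandy clay): t_1 = 3.54 × 0.08 / 0.008935 = 31.69 d
  layer 2 (silty sand): t_2 = 13.4 × 0.11 / 0.008935 = 165.0 d
  layer 3 (weathered basalt): t_3 = 12.5 × 0.16 / 0.008935 = 223.8 d
  layer 4 (fine sand): t_4 = 8.30 × 0.13 / 0.008935 = 120.8 d
Total t = Σ t_i = 541.2 days.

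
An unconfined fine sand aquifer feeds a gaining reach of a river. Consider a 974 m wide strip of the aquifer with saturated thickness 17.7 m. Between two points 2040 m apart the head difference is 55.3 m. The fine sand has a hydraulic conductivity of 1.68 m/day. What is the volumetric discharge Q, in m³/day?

Cross-sectional area A = 974 × 17.7 = 17240 m².
Hydraulic gradient i = Δh / L = 55.3 / 2040 = 0.02711.
Darcy's law: Q = K · A · i = 1.680 × 17240 × 0.02711 = 785.1 m³/day.

785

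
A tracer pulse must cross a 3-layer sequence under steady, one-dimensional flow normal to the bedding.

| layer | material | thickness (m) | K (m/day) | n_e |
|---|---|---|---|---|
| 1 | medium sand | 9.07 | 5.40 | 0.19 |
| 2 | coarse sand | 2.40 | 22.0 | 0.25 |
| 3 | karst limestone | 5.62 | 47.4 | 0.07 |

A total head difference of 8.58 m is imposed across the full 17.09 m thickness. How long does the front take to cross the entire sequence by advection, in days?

0.604

With flow normal to the layers, continuity requires the same specific discharge q through every layer.
Σ(b_i/K_i) = 9.07/5.40 + 2.40/22.0 + 5.62/47.4 = 1.907 d.
q = Δh / Σ(b_i/K_i) = 8.58 / 1.907 = 4.499 m/day.
In each layer the seepage velocity is v_i = q/n_i, so the layer transit time is t_i = b_i·n_i / q:
  layer 1 (medium sand): t_1 = 9.07 × 0.19 / 4.499 = 0.3831 d
  layer 2 (coarse sand): t_2 = 2.40 × 0.25 / 4.499 = 0.1334 d
  layer 3 (karst limestone): t_3 = 5.62 × 0.07 / 4.499 = 0.08745 d
Total t = Σ t_i = 0.6039 days.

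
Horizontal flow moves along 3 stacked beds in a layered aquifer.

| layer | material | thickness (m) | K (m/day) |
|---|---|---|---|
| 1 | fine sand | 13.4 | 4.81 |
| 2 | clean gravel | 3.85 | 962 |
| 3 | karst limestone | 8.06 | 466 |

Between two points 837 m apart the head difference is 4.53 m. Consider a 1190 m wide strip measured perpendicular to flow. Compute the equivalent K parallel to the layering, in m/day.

Flow is parallel to layering, so each bed carries its own Darcy discharge and the transmissivities add.
Σ(K_i·b_i) = 4.81×13.4 + 962×3.85 + 466×8.06 = 7524 m²/day.
Total thickness b = 25.31 m, so K_eq = Σ(K_i·b_i)/b = 297.3 m/day.

297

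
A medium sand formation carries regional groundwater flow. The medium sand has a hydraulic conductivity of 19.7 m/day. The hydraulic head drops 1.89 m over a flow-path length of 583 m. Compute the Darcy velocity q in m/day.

Hydraulic gradient i = Δh / L = 1.89 / 583 = 0.003242.
Specific discharge q = K · i = 19.70 × 0.003242 = 0.06386 m/day.

0.0639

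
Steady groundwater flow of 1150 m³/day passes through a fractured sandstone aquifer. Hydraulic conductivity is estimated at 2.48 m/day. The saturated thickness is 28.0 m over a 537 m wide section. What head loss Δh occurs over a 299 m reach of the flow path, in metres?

Cross-sectional area A = 537 × 28.0 = 15036 m².
From Q = K·A·i, i = Q / (K·A) = 1150 / (2.480 × 15036) = 0.03084.
Head loss Δh = i · L = 0.03084 × 299 = 9.221 m.

9.22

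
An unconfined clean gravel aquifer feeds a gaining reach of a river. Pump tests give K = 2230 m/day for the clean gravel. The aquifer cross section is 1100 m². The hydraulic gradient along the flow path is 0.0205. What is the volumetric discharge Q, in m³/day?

50300

Hydraulic gradient i = 0.0205.
Darcy's law: Q = K · A · i = 2230 × 1100 × 0.02050 = 50286 m³/day.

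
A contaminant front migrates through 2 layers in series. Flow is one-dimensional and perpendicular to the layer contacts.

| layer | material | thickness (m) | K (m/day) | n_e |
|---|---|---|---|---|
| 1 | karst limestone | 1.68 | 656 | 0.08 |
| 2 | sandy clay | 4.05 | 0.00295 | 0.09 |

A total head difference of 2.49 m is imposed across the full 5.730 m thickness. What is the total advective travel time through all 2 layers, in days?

275

With flow normal to the layers, continuity requires the same specific discharge q through every layer.
Σ(b_i/K_i) = 1.68/656 + 4.05/0.00295 = 1373 d.
q = Δh / Σ(b_i/K_i) = 2.49 / 1373 = 0.001814 m/day.
In each layer the seepage velocity is v_i = q/n_i, so the layer transit time is t_i = b_i·n_i / q:
  layer 1 (karst limestone): t_1 = 1.68 × 0.08 / 0.001814 = 74.10 d
  layer 2 (sandy clay): t_2 = 4.05 × 0.09 / 0.001814 = 201.0 d
Total t = Σ t_i = 275.1 days.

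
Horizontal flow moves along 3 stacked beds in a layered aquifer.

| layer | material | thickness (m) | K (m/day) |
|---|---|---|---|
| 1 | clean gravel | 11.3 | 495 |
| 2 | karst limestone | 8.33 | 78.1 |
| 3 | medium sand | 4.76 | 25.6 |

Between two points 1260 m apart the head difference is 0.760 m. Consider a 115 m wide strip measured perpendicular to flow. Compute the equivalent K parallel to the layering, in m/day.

Flow is parallel to layering, so each bed carries its own Darcy discharge and the transmissivities add.
Σ(K_i·b_i) = 495×11.3 + 78.1×8.33 + 25.6×4.76 = 6366 m²/day.
Total thickness b = 24.39 m, so K_eq = Σ(K_i·b_i)/b = 261.0 m/day.

261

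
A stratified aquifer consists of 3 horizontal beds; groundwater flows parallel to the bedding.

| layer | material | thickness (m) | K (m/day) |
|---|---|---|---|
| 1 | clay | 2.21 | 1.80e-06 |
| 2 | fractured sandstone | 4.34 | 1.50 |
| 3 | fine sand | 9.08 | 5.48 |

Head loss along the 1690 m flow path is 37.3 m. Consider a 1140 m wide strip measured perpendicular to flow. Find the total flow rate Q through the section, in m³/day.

Flow is parallel to layering, so each bed carries its own Darcy discharge and the transmissivities add.
Σ(K_i·b_i) = 1.80e-06×2.21 + 1.50×4.34 + 5.48×9.08 = 56.27 m²/day.
Hydraulic gradient i = Δh / L = 37.3 / 1690 = 0.02207.
Q = Σ(K_i·b_i) · W · i = 56.27 × 1140 × 0.02207 = 1416 m³/day.

1420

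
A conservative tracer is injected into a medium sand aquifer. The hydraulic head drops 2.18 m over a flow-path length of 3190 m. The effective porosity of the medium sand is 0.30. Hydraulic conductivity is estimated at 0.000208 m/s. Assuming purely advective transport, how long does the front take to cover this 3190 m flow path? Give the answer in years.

Convert K: 0.000208 m/s × 86400 = 17.97 m/day.
Hydraulic gradient i = Δh / L = 2.18 / 3190 = 0.0006834.
Darcy flux q = K · i = 17.97 × 0.0006834 = 0.01228 m/day.
Seepage velocity v = q / n_e = 0.01228 / 0.30 = 0.04094 m/day.
Travel time t = L / v = 3190 / 0.04094 = 77924 days = 213.3 years.

213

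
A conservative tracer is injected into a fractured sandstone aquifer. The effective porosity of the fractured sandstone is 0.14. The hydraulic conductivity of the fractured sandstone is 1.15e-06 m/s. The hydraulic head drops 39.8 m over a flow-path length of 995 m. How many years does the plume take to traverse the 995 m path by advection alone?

Convert K: 1.15e-06 m/s × 86400 = 0.09936 m/day.
Hydraulic gradient i = Δh / L = 39.8 / 995 = 0.04000.
Darcy flux q = K · i = 0.09936 × 0.04000 = 0.003974 m/day.
Seepage velocity v = q / n_e = 0.003974 / 0.14 = 0.02839 m/day.
Travel time t = L / v = 995 / 0.02839 = 35049 days = 95.96 years.

96.0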